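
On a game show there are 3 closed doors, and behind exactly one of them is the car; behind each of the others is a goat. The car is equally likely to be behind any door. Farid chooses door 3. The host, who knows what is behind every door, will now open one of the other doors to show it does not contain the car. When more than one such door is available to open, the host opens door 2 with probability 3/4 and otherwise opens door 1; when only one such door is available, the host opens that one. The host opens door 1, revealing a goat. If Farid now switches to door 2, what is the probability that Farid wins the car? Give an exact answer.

Consider each possible location of the car in turn.
If it is behind door 1 (prior 1/3): the host opened door 1, so this case is ruled out; weight (1/3)·0 = 0.
If it is behind door 2 (prior 1/3): only door 1 is available, probability 1; weight (1/3)·1 = 1/3.
If it is behind door 3 (prior 1/3): door 2 is available but not opened, probability 1/4; weight (1/3)·(1/4) = 1/12.
The weights sum to 5/12.
So P(the car behind door 2 | the host opened door 1) = (1/3) / (5/12) = 4/5.

4/5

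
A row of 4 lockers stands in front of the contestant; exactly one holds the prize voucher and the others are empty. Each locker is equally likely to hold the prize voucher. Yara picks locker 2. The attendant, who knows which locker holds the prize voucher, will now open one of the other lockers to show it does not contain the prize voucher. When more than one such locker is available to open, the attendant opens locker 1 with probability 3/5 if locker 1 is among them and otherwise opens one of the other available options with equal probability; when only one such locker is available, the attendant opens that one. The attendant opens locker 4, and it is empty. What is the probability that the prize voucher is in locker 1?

5/11

Condition on the true location of the prize voucher.
If it is in locker 1 (prior 1/4): locker 1 holds the prize so is unavailable; the attendant chooses uniformly among the 2 others, probability 1/2; weight (1/4)·(1/2) = 1/8.
If it is in locker 2 (prior 1/4): locker 1 is available but not opened; locker 4 gets probability (1 − 3/5)/2 = 1/5; weight (1/4)·(1/5) = 1/20.
If it is in locker 3 (prior 1/4): locker 1 is available but not opened, probability 2/5; weight (1/4)·(2/5) = 1/10.
If it is in locker 4 (prior 1/4): the attendant opened locker 4, so this case is ruled out; weight (1/4)·0 = 0.
The weights sum to 11/40.
So P(the prize voucher in locker 1 | the attendant opened locker 4) = (1/8) / (11/40) = 5/11.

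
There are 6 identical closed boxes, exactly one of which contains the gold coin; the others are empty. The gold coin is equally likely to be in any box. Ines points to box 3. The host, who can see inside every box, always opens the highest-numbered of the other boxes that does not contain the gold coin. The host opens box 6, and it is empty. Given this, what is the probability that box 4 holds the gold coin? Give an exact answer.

1/5

Apply Bayes' rule, conditioning on where the gold coin actually is.
If it is in any of boxes 1, 2, 3, 4, and 5 (prior 1/6 each): box 6 is the highest-numbered option available, probability 1; weight (1/6)·1 = 1/6 each.
If it is in box 6 (prior 1/6): the host opened box 6, so this case is ruled out; weight (1/6)·0 = 0.
The weights sum to 5/6.
So P(the gold coin in box 4 | the host opened box 6) = (1/6) / (5/6) = 1/5.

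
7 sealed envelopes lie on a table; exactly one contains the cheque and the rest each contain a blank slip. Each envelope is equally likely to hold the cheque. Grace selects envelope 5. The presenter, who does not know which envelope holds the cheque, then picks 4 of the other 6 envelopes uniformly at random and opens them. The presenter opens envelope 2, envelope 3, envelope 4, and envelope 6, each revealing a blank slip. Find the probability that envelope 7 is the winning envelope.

Consider each possible location of the cheque in turn.
If it is in any of envelopes 1, 5, and 7 (prior 1/7 each): the presenter picks exactly this set with probability 1/15 regardless, and none is the prize; weight (1/7)·(1/15) = 1/105 each.
If it is in any of envelopes 2, 3, 4, and 6 (prior 1/7 each): that envelope was opened and seen not to hold the prize — ruled out; weight (1/7)·0 = 0 each.
The weights sum to 1/35.
So P(the cheque in envelope 7 | the presenter opened envelope 2, envelope 3, envelope 4, and envelope 6) = (1/105) / (1/35) = 1/3.

1/3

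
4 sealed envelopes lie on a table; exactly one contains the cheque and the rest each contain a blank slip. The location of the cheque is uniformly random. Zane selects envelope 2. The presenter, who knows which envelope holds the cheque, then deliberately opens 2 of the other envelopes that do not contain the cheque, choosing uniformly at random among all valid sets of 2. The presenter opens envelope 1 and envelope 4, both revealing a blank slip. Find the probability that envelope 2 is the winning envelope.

1/4

Apply Bayes' rule, conditioning on where the cheque actually is.
If it is in either of envelopes 1 and 4 (prior 1/4 each): that envelope was opened and seen not to hold the prize — ruled out; weight (1/4)·0 = 0 each.
If it is in envelope 2 (prior 1/4): the presenter has 3 equally likely choices, so probability 1/3; weight (1/4)·(1/3) = 1/12.
If it is in envelope 3 (prior 1/4): the presenter has no choice, probability 1; weight (1/4)·1 = 1/4.
The weights sum to 1/3.
So P(the cheque in envelope 2 | the presenter opened envelope 1 and envelope 4) = (1/12) / (1/3) = 1/4.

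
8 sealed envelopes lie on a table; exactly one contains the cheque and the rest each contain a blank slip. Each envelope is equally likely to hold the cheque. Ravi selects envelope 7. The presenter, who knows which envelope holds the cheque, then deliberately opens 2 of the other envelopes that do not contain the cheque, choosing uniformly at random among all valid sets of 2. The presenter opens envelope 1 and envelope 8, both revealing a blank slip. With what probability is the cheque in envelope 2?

Condition on the true location of the cheque.
If it is in either of envelopes 1 and 8 (prior 1/8 each): that envelope was opened and seen not to hold the prize — ruled out; weight (1/8)·0 = 0 each.
If it is in any of envelopes 2, 3, 4, 5, and 6 (prior 1/8 each): the presenter has 15 equally likely choices, so probability 1/15; weight (1/8)·(1/15) = 1/120 each.
If it is in envelope 7 (prior 1/8): the presenter has 21 equally likely choices, so probability 1/21; weight (1/8)·(1/21) = 1/168.
The weights sum to 1/21.
So P(the cheque in envelope 2 | the presenter opened envelope 1 and envelope 8) = (1/120) / (1/21) = 7/40.

7/40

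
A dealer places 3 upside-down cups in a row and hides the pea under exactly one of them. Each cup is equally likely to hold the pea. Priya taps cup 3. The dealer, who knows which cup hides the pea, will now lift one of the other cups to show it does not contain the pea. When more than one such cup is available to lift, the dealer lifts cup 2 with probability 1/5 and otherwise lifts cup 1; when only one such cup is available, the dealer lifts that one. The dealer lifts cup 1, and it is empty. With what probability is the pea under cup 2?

Condition on the true location of the pea.
If it is under cup 1 (prior 1/3): the dealer opened cup 1, so this case is ruled out; weight (1/3)·0 = 0.
If it is under cup 2 (prior 1/3): only cup 1 is available, probability 1; weight (1/3)·1 = 1/3.
If it is under cup 3 (prior 1/3): cup 2 is available but not opened, probability 4/5; weight (1/3)·(4/5) = 4/15.
The weights sum to 3/5.
So P(the pea under cup 2 | the dealer opened cup 1) = (1/3) / (3/5) = 5/9.

5/9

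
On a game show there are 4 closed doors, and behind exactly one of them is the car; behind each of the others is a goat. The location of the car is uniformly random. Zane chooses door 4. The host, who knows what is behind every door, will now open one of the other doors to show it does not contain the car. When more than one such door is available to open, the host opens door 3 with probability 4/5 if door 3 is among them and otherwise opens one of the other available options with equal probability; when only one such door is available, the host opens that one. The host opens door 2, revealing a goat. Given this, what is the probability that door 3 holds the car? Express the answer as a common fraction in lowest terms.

Apply Bayes' rule, conditioning on where the car actually is.
If it is behind door 1 (prior 1/4): door 3 is available but not opened, probability 1/5; weight (1/4)·(1/5) = 1/20.
If it is behind door 2 (prior 1/4): the host opened door 2, so this case is ruled out; weight (1/4)·0 = 0.
If it is behind door 3 (prior 1/4): door 3 holds the prize so is unavailable; the host chooses uniformly among the 2 others, probability 1/2; weight (1/4)·(1/2) = 1/8.
If it is behind door 4 (prior 1/4): door 3 is available but not opened; door 2 gets probability (1 − 4/5)/2 = 1/10; weight (1/4)·(1/10) = 1/40.
The weights sum to 1/5.
So P(the car behind door 3 | the host opened door 2) = (1/8) / (1/5) = 5/8.

5/8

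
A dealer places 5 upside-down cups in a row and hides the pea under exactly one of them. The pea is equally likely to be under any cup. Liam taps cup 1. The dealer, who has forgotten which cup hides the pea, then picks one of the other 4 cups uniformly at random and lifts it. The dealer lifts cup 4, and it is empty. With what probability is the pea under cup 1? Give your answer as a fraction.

Because the dealer chose which cup to lift without knowing where the pea is, the choice is independent of the prize location. Learning that cup 4 does not hold the pea simply rules out that one location and leaves the remaining 4 cups still equally likely by symmetry.
So P(the pea under cup 1) = 1/4.

1/4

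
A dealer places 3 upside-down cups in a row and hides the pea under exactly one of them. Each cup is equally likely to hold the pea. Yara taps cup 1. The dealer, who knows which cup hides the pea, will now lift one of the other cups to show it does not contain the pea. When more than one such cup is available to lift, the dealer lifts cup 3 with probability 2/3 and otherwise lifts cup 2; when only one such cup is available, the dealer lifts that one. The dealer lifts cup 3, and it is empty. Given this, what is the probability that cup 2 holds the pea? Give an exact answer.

3/5

Consider each possible location of the pea in turn.
If it is under cup 1 (prior 1/3): cup 3 is available, opened with probability 2/3; weight (1/3)·(2/3) = 2/9.
If it is under cup 2 (prior 1/3): only cup 3 is available, probability 1; weight (1/3)·1 = 1/3.
If it is under cup 3 (prior 1/3): the dealer opened cup 3, so this case is ruled out; weight (1/3)·0 = 0.
The weights sum to 5/9.
So P(the pea under cup 2 | the dealer opened cup 3) = (1/3) / (5/9) = 3/5.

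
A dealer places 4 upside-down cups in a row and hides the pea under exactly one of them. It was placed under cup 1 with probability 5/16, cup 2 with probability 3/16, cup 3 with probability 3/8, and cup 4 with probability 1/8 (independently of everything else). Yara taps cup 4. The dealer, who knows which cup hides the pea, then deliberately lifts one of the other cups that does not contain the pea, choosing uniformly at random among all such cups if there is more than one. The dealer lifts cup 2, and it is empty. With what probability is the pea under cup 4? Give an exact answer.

4/37

Consider each possible location of the pea in turn.
If it is under cup 1 (prior 5/16): the dealer has 2 equally likely choices, so probability 1/2; weight (5/16)·(1/2) = 5/32.
If it is under cup 2 (prior 3/16): the dealer opened cup 2, so this case is ruled out; weight (3/16)·0 = 0.
If it is under cup 3 (prior 3/8): the dealer has 2 equally likely choices, so probability 1/2; weight (3/8)·(1/2) = 3/16.
If it is under cup 4 (prior 1/8): the dealer has 3 equally likely choices, so probability 1/3; weight (1/8)·(1/3) = 1/24.
The weights sum to 37/96.
So P(the pea under cup 4 | the dealer opened cup 2) = (1/24) / (37/96) = 4/37.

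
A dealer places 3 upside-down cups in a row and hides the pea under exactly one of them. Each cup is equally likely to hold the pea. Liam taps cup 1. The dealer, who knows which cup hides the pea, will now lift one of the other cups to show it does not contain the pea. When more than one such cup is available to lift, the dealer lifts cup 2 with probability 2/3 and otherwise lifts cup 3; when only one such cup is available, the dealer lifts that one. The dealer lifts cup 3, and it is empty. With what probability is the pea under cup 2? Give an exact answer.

Consider each possible location of the pea in turn.
If it is under cup 1 (prior 1/3): cup 2 is available but not opened, probability 1/3; weight (1/3)·(1/3) = 1/9.
If it is under cup 2 (prior 1/3): only cup 3 is available, probability 1; weight (1/3)·1 = 1/3.
If it is under cup 3 (prior 1/3): the dealer opened cup 3, so this case is ruled out; weight (1/3)·0 = 0.
The weights sum to 4/9.
So P(the pea under cup 2 | the dealer opened cup 3) = (1/3) / (4/9) = 3/4.

3/4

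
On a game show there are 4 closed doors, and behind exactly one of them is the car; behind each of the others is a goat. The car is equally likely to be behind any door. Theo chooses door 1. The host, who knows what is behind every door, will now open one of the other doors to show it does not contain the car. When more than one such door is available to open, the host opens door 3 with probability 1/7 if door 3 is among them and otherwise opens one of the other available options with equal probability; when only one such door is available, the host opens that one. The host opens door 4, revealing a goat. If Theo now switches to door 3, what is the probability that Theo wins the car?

Condition on the true location of the car.
If it is behind door 1 (prior 1/4): door 3 is available but not opened; door 4 gets probability (1 − 1/7)/2 = 3/7; weight (1/4)·(3/7) = 3/28.
If it is behind door 2 (prior 1/4): door 3 is available but not opened, probability 6/7; weight (1/4)·(6/7) = 3/14.
If it is behind door 3 (prior 1/4): door 3 holds the prize so is unavailable; the host chooses uniformly among the 2 others, probability 1/2; weight (1/4)·(1/2) = 1/8.
If it is behind door 4 (prior 1/4): the host opened door 4, so this case is ruled out; weight (1/4)·0 = 0.
The weights sum to 25/56.
So P(the car behind door 3 | the host opened door 4) = (1/8) / (25/56) = 7/25.

7/25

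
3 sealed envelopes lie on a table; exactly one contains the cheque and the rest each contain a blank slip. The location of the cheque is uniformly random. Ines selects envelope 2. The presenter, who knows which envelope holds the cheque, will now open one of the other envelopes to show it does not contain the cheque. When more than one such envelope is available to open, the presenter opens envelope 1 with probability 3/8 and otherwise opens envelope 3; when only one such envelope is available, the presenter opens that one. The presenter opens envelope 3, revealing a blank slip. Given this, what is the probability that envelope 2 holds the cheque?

Condition on the true location of the cheque.
If it is in envelope 1 (prior 1/3): only envelope 3 is available, probability 1; weight (1/3)·1 = 1/3.
If it is in envelope 2 (prior 1/3): envelope 1 is available but not opened, probability 5/8; weight (1/3)·(5/8) = 5/24.
If it is in envelope 3 (prior 1/3): the presenter opened envelope 3, so this case is ruled out; weight (1/3)·0 = 0.
The weights sum to 13/24.
So P(the cheque in envelope 2 | the presenter opened envelope 3) = (5/24) / (13/24) = 5/13.

5/13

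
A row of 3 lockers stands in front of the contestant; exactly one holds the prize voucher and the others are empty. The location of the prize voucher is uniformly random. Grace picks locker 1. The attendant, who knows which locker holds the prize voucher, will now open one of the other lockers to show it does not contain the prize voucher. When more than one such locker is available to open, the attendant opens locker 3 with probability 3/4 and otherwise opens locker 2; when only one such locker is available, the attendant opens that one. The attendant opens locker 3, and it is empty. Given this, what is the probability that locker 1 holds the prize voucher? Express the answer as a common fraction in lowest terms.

3/7

Apply Bayes' rule, conditioning on where the prize voucher actually is.
If it is in locker 1 (prior 1/3): locker 3 is available, opened with probability 3/4; weight (1/3)·(3/4) = 1/4.
If it is in locker 2 (prior 1/3): only locker 3 is available, probability 1; weight (1/3)·1 = 1/3.
If it is in locker 3 (prior 1/3): the attendant opened locker 3, so this case is ruled out; weight (1/3)·0 = 0.
The weights sum to 7/12.
So P(the prize voucher in locker 1 | the attendant opened locker 3) = (1/4) / (7/12) = 3/7.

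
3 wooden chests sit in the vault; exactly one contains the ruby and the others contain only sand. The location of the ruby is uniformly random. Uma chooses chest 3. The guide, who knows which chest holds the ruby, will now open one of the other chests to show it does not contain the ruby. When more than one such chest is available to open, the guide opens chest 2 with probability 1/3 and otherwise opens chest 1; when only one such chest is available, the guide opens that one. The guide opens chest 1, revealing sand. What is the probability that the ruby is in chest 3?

2/5

Consider each possible location of the ruby in turn.
If it is in chest 1 (prior 1/3): the guide opened chest 1, so this case is ruled out; weight (1/3)·0 = 0.
If it is in chest 2 (prior 1/3): only chest 1 is available, probability 1; weight (1/3)·1 = 1/3.
If it is in chest 3 (prior 1/3): chest 2 is available but not opened, probability 2/3; weight (1/3)·(2/3) = 2/9.
The weights sum to 5/9.
So P(the ruby in chest 3 | the guide opened chest 1) = (2/9) / (5/9) = 2/5.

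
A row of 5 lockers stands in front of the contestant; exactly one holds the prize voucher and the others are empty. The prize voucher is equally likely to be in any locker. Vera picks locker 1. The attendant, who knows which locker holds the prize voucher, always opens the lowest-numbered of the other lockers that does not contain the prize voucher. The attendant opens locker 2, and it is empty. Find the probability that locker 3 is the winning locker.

Condition on the true location of the prize voucher.
If it is in any of lockers 1, 3, 4, and 5 (prior 1/5 each): locker 2 is the lowest-numbered option available, probability 1; weight (1/5)·1 = 1/5 each.
If it is in locker 2 (prior 1/5): the attendant opened locker 2, so this case is ruled out; weight (1/5)·0 = 0.
The weights sum to 4/5.
So P(the prize voucher in locker 3 | the attendant opened locker 2) = (1/5) / (4/5) = 1/4.

1/4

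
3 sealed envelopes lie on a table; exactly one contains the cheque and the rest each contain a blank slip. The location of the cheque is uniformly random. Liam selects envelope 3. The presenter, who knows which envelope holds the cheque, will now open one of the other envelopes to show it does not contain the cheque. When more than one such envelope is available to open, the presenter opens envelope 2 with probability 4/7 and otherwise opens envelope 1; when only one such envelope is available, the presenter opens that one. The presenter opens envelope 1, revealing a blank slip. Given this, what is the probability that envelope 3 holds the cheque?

Condition on the true location of the cheque.
If it is in envelope 1 (prior 1/3): the presenter opened envelope 1, so this case is ruled out; weight (1/3)·0 = 0.
If it is in envelope 2 (prior 1/3): only envelope 1 is available, probability 1; weight (1/3)·1 = 1/3.
If it is in envelope 3 (prior 1/3): envelope 2 is available but not opened, probability 3/7; weight (1/3)·(3/7) = 1/7.
The weights sum to 10/21.
So P(the cheque in envelope 3 | the presenter opened envelope 1) = (1/7) / (10/21) = 3/10.

3/10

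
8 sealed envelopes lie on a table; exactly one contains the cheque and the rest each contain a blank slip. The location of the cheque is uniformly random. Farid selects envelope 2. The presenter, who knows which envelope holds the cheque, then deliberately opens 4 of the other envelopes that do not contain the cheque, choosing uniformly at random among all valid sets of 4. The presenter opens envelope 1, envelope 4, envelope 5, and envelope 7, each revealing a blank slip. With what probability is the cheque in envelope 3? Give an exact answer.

Apply Bayes' rule, conditioning on where the cheque actually is.
If it is in any of envelopes 1, 4, 5, and 7 (prior 1/8 each): that envelope was opened and seen not to hold the prize — ruled out; weight (1/8)·0 = 0 each.
If it is in envelope 2 (prior 1/8): the presenter has 35 equally likely choices, so probability 1/35; weight (1/8)·(1/35) = 1/280.
If it is in any of envelopes 3, 6, and 8 (prior 1/8 each): the presenter has 15 equally likely choices, so probability 1/15; weight (1/8)·(1/15) = 1/120 each.
The weights sum to 1/35.
So P(the cheque in envelope 3 | the presenter opened envelope 1, envelope 4, envelope 5, and envelope 7) = (1/120) / (1/35) = 7/24.

7/24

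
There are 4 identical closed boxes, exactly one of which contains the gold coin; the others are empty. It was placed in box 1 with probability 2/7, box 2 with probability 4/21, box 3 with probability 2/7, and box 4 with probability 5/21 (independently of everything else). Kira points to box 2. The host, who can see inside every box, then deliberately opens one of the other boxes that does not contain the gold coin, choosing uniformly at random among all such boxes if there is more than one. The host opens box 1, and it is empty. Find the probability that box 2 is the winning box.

8/41

Condition on the true location of the gold coin.
If it is in box 1 (prior 2/7): the host opened box 1, so this case is ruled out; weight (2/7)·0 = 0.
If it is in box 2 (prior 4/21): the host has 3 equally likely choices, so probability 1/3; weight (4/21)·(1/3) = 4/63.
If it is in box 3 (prior 2/7): the host has 2 equally likely choices, so probability 1/2; weight (2/7)·(1/2) = 1/7.
If it is in box 4 (prior 5/21): the host has 2 equally likely choices, so probability 1/2; weight (5/21)·(1/2) = 5/42.
The weights sum to 41/126.
So P(the gold coin in box 2 | the host opened box 1) = (4/63) / (41/126) = 8/41.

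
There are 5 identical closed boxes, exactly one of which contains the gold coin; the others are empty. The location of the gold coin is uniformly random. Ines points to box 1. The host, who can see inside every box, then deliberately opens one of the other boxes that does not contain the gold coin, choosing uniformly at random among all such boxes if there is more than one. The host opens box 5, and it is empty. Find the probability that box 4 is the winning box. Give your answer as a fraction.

Apply Bayes' rule, conditioning on where the gold coin actually is.
If it is in box 1 (prior 1/5): the host has 4 equally likely choices, so probability 1/4; weight (1/5)·(1/4) = 1/20.
If it is in any of boxes 2, 3, and 4 (prior 1/5 each): the host has 3 equally likely choices, so probability 1/3; weight (1/5)·(1/3) = 1/15 each.
If it is in box 5 (prior 1/5): the host opened box 5, so this case is ruled out; weight (1/5)·0 = 0.
The weights sum to 1/4.
So P(the gold coin in box 4 | the host opened box 5) = (1/15) / (1/4) = 4/15.

4/15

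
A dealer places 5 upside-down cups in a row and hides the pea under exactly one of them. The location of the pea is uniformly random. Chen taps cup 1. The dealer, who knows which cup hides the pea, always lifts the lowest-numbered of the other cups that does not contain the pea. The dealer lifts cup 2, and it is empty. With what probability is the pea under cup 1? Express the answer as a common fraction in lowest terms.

1/4

Consider each possible location of the pea in turn.
If it is under any of cups 1, 3, 4, and 5 (prior 1/5 each): cup 2 is the lowest-numbered option available, probability 1; weight (1/5)·1 = 1/5 each.
If it is under cup 2 (prior 1/5): the dealer opened cup 2, so this case is ruled out; weight (1/5)·0 = 0.
The weights sum to 4/5.
So P(the pea under cup 1 | the dealer opened cup 2) = (1/5) / (4/5) = 1/4.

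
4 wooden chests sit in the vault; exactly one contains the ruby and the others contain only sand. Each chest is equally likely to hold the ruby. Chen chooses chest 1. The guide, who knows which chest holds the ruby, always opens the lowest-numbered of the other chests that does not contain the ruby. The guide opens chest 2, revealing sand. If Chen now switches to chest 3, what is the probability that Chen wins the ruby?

Apply Bayes' rule, conditioning on where the ruby actually is.
If it is in any of chests 1, 3, and 4 (prior 1/4 each): chest 2 is the lowest-numbered option available, probability 1; weight (1/4)·1 = 1/4 each.
If it is in chest 2 (prior 1/4): the guide opened chest 2, so this case is ruled out; weight (1/4)·0 = 0.
The weights sum to 3/4.
So P(the ruby in chest 3 | the guide opened chest 2) = (1/4) / (3/4) = 1/3.

1/3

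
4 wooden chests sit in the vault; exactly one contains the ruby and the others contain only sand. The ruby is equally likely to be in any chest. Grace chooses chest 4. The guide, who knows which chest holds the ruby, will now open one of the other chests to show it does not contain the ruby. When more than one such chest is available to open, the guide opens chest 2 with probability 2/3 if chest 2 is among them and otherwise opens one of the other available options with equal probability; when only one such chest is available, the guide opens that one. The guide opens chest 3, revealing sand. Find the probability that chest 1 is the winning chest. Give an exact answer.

1/3

Apply Bayes' rule, conditioning on where the ruby actually is.
If it is in chest 1 (prior 1/4): chest 2 is available but not opened, probability 1/3; weight (1/4)·(1/3) = 1/12.
If it is in chest 2 (prior 1/4): chest 2 holds the prize so is unavailable; the guide chooses uniformly among the 2 others, probability 1/2; weight (1/4)·(1/2) = 1/8.
If it is in chest 3 (prior 1/4): the guide opened chest 3, so this case is ruled out; weight (1/4)·0 = 0.
If it is in chest 4 (prior 1/4): chest 2 is available but not opened; chest 3 gets probability (1 − 2/3)/2 = 1/6; weight (1/4)·(1/6) = 1/24.
The weights sum to 1/4.
So P(the ruby in chest 1 | the guide opened chest 3) = (1/12) / (1/4) = 1/3.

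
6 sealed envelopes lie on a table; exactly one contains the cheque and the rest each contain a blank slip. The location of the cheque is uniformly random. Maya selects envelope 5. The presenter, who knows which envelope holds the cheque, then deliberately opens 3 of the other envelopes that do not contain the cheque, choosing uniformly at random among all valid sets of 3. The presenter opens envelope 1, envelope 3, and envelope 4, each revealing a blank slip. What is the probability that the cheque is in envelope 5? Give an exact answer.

Condition on the true location of the cheque.
If it is in any of envelopes 1, 3, and 4 (prior 1/6 each): that envelope was opened and seen not to hold the prize — ruled out; weight (1/6)·0 = 0 each.
If it is in either of envelopes 2 and 6 (prior 1/6 each): the presenter has 4 equally likely choices, so probability 1/4; weight (1/6)·(1/4) = 1/24 each.
If it is in envelope 5 (prior 1/6): the presenter has 10 equally likely choices, so probability 1/10; weight (1/6)·(1/10) = 1/60.
The weights sum to 1/10.
So P(the cheque in envelope 5 | the presenter opened envelope 1, envelope 3, and envelope 4) = (1/60) / (1/10) = 1/6.

1/6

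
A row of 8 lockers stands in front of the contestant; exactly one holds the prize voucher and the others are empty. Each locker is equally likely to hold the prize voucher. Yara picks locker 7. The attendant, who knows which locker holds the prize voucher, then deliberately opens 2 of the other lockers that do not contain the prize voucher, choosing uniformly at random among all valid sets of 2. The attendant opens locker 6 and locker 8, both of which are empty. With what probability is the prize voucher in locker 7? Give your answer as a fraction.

1/8

Consider each possible location of the prize voucher in turn.
If it is in any of lockers 1, 2, 3, 4, and 5 (prior 1/8 each): the attendant has 15 equally likely choices, so probability 1/15; weight (1/8)·(1/15) = 1/120 each.
If it is in either of lockers 6 and 8 (prior 1/8 each): that locker was opened and seen not to hold the prize — ruled out; weight (1/8)·0 = 0 each.
If it is in locker 7 (prior 1/8): the attendant has 21 equally likely choices, so probability 1/21; weight (1/8)·(1/21) = 1/168.
The weights sum to 1/21.
So P(the prize voucher in locker 7 | the attendant opened locker 6 and locker 8) = (1/168) / (1/21) = 1/8.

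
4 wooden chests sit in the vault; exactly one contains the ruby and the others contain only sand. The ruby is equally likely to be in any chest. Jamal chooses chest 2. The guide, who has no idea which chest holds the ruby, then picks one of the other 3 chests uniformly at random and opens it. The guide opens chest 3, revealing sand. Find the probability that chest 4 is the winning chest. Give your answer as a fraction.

Because the guide chose which chest to open without knowing where the ruby is, the choice is independent of the prize location. Learning that chest 3 does not hold the ruby simply rules out that one location and leaves the remaining 3 chests still equally likely by symmetry.
So P(the ruby in chest 4) = 1/3.

1/3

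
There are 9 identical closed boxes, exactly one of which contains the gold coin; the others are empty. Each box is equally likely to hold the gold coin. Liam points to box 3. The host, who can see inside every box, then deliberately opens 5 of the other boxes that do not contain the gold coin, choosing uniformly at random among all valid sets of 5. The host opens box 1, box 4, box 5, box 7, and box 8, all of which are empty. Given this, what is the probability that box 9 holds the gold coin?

Consider each possible location of the gold coin in turn.
If it is in any of boxes 1, 4, 5, 7, and 8 (prior 1/9 each): that box was opened and seen not to hold the prize — ruled out; weight (1/9)·0 = 0 each.
If it is in any of boxes 2, 6, and 9 (prior 1/9 each): the host has 21 equally likely choices, so probability 1/21; weight (1/9)·(1/21) = 1/189 each.
If it is in box 3 (prior 1/9): the host has 56 equally likely choices, so probability 1/56; weight (1/9)·(1/56) = 1/504.
The weights sum to 1/56.
So P(the gold coin in box 9 | the host opened box 1, box 4, box 5, box 7, and box 8) = (1/189) / (1/56) = 8/27.

8/27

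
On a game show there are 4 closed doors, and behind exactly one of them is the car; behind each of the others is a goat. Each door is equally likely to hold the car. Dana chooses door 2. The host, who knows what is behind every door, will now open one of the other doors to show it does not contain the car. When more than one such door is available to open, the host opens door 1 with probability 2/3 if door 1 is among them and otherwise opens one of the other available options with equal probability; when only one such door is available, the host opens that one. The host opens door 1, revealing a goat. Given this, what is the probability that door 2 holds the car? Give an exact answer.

Consider each possible location of the car in turn.
If it is behind door 1 (prior 1/4): the host opened door 1, so this case is ruled out; weight (1/4)·0 = 0.
If it is behind any of doors 2, 3, and 4 (prior 1/4 each): door 1 is available, opened with probability 2/3; weight (1/4)·(2/3) = 1/6 each.
The weights sum to 1/2.
So P(the car behind door 2 | the host opened door 1) = (1/6) / (1/2) = 1/3.

1/3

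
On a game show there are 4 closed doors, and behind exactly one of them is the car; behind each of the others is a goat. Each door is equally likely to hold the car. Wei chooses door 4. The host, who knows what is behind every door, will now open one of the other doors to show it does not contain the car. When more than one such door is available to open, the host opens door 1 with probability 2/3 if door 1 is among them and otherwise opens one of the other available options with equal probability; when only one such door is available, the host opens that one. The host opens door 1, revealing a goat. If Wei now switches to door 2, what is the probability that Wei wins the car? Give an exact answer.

Apply Bayes' rule, conditioning on where the car actually is.
If it is behind door 1 (prior 1/4): the host opened door 1, so this case is ruled out; weight (1/4)·0 = 0.
If it is behind any of doors 2, 3, and 4 (prior 1/4 each): door 1 is available, opened with probability 2/3; weight (1/4)·(2/3) = 1/6 each.
The weights sum to 1/2.
So P(the car behind door 2 | the host opened door 1) = (1/6) / (1/2) = 1/3.

1/3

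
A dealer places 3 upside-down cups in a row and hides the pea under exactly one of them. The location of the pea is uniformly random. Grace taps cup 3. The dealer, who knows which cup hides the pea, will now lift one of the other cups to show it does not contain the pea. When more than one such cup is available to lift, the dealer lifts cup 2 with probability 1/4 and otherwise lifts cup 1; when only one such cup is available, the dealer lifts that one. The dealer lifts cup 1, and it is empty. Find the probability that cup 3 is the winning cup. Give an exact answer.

3/7

Consider each possible location of the pea in turn.
If it is under cup 1 (prior 1/3): the dealer opened cup 1, so this case is ruled out; weight (1/3)·0 = 0.
If it is under cup 2 (prior 1/3): only cup 1 is available, probability 1; weight (1/3)·1 = 1/3.
If it is under cup 3 (prior 1/3): cup 2 is available but not opened, probability 3/4; weight (1/3)·(3/4) = 1/4.
The weights sum to 7/12.
So P(the pea under cup 3 | the dealer opened cup 1) = (1/4) / (7/12) = 3/7.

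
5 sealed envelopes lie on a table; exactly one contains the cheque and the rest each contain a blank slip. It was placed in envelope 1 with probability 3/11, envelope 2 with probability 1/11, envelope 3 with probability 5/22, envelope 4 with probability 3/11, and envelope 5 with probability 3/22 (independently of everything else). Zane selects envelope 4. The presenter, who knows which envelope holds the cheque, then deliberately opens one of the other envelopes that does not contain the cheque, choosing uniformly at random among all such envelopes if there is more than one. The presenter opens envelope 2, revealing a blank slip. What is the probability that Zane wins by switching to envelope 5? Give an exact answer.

Condition on the true location of the cheque.
If it is in envelope 1 (prior 3/11): the presenter has 3 equally likely choices, so probability 1/3; weight (3/11)·(1/3) = 1/11.
If it is in envelope 2 (prior 1/11): the presenter opened envelope 2, so this case is ruled out; weight (1/11)·0 = 0.
If it is in envelope 3 (prior 5/22): the presenter has 3 equally likely choices, so probability 1/3; weight (5/22)·(1/3) = 5/66.
If it is in envelope 4 (prior 3/11): the presenter has 4 equally likely choices, so probability 1/4; weight (3/11)·(1/4) = 3/44.
If it is in envelope 5 (prior 3/22): the presenter has 3 equally likely choices, so probability 1/3; weight (3/22)·(1/3) = 1/22.
The weights sum to 37/132.
So P(the cheque in envelope 5 | the presenter opened envelope 2) = (1/22) / (37/132) = 6/37.

6/37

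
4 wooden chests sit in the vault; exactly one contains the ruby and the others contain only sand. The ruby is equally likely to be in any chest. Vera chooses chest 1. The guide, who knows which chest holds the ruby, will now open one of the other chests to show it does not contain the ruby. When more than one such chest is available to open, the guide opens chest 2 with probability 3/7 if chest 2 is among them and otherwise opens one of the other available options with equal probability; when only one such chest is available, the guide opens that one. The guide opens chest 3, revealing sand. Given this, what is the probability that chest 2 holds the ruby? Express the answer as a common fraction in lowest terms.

Condition on the true location of the ruby.
If it is in chest 1 (prior 1/4): chest 2 is available but not opened; chest 3 gets probability (1 − 3/7)/2 = 2/7; weight (1/4)·(2/7) = 1/14.
If it is in chest 2 (prior 1/4): chest 2 holds the prize so is unavailable; the guide chooses uniformly among the 2 others, probability 1/2; weight (1/4)·(1/2) = 1/8.
If it is in chest 3 (prior 1/4): the guide opened chest 3, so this case is ruled out; weight (1/4)·0 = 0.
If it is in chest 4 (prior 1/4): chest 2 is available but not opened, probability 4/7; weight (1/4)·(4/7) = 1/7.
The weights sum to 19/56.
So P(the ruby in chest 2 | the guide opened chest 3) = (1/8) / (19/56) = 7/19.

7/19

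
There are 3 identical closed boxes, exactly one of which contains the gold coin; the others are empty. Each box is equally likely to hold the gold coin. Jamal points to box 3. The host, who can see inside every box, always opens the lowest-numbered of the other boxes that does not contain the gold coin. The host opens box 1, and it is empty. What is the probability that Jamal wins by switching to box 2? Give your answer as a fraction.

1/2

Apply Bayes' rule, conditioning on where the gold coin actually is.
If it is in box 1 (prior 1/3): the host opened box 1, so this case is ruled out; weight (1/3)·0 = 0.
If it is in either of boxes 2 and 3 (prior 1/3 each): box 1 is the lowest-numbered option available, probability 1; weight (1/3)·1 = 1/3 each.
The weights sum to 2/3.
So P(the gold coin in box 2 | the host opened box 1) = (1/3) / (2/3) = 1/2.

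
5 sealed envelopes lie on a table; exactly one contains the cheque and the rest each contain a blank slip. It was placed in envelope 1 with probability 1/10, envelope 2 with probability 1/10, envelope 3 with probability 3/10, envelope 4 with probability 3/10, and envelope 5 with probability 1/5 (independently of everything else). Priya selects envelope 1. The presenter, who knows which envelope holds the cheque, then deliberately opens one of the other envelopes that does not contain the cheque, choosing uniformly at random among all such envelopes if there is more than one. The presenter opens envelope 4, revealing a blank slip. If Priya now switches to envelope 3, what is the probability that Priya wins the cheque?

Condition on the true location of the cheque.
If it is in envelope 1 (prior 1/10): the presenter has 4 equally likely choices, so probability 1/4; weight (1/10)·(1/4) = 1/40.
If it is in envelope 2 (prior 1/10): the presenter has 3 equally likely choices, so probability 1/3; weight (1/10)·(1/3) = 1/30.
If it is in envelope 3 (prior 3/10): the presenter has 3 equally likely choices, so probability 1/3; weight (3/10)·(1/3) = 1/10.
If it is in envelope 4 (prior 3/10): the presenter opened envelope 4, so this case is ruled out; weight (3/10)·0 = 0.
If it is in envelope 5 (prior 1/5): the presenter has 3 equally likely choices, so probability 1/3; weight (1/5)·(1/3) = 1/15.
The weights sum to 9/40.
So P(the cheque in envelope 3 | the presenter opened envelope 4) = (1/10) / (9/40) = 4/9.

4/9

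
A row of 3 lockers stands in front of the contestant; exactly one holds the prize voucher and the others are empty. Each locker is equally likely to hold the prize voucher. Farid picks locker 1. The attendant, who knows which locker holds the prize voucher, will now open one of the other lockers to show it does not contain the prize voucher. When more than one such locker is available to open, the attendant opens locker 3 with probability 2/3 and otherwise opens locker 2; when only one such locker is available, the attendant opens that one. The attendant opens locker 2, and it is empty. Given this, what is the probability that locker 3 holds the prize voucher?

Apply Bayes' rule, conditioning on where the prize voucher actually is.
If it is in locker 1 (prior 1/3): locker 3 is available but not opened, probability 1/3; weight (1/3)·(1/3) = 1/9.
If it is in locker 2 (prior 1/3): the attendant opened locker 2, so this case is ruled out; weight (1/3)·0 = 0.
If it is in locker 3 (prior 1/3): only locker 2 is available, probability 1; weight (1/3)·1 = 1/3.
The weights sum to 4/9.
So P(the prize voucher in locker 3 | the attendant opened locker 2) = (1/3) / (4/9) = 3/4.

3/4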